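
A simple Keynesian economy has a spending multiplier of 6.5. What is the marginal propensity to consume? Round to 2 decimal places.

k = 1/(1 − MPC), so 1 − MPC = 1/k = 1/6.5 = 0.1538
MPC = 1 − 0.1538 = 0.85

MPC = 0.85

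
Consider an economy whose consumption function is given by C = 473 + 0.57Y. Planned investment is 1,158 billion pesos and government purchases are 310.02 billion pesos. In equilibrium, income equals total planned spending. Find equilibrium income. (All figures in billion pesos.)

Y = 4514

Y = C + I + G = 473 + 0.57Y + 1158 + 310.02
Y − 0.57Y = 1941.02
0.43Y = 1941.02, so Y = 1941.02/0.43 = 4514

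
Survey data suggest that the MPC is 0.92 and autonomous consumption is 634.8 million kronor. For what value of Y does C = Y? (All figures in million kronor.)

At break-even, C = Y: 634.8 + 0.92Y = Y
0.08Y = 634.8, so Y = 634.8/0.08 = 7935

Y = 7935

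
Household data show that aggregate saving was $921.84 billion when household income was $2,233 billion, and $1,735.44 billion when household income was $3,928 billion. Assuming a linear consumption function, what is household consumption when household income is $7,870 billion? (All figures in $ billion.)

MPS = ΔS/ΔY = (1735.44 − 921.84)/(3928 − 2233) = 813.6/1695 = 0.48
MPC = 1 − MPS = 0.52
Autonomous saving = 921.84 − 0.48(2233) = -150, so a = 150
C = 150 + 0.52(7870) = 150 + 4092.4 = 4242.4

C = 4242.4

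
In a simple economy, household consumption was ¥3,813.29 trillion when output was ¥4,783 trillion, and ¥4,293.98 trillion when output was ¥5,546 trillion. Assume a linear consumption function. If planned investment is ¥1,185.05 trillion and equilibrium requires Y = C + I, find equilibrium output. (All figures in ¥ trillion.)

Y = 5365

MPC = (4293.98 − 3813.29)/(5546 − 4783) = 480.69/763 = 0.63
a = 3813.29 − 0.63(4783) = 800
Equilibrium: Y = 800 + 0.63Y + 1185.05
0.37Y = 1985.05, so Y = 1985.05/0.37 = 5365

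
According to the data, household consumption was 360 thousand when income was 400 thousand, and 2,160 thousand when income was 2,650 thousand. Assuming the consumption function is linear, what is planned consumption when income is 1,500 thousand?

MPC = (2160 − 360)/(2650 − 400) = 1800/2250 = 0.8
a = 360 − 0.8(400) = 360 − 320 = 40
C = 40 + 0.8(1500) = 40 + 1200 = 1240

C = 1240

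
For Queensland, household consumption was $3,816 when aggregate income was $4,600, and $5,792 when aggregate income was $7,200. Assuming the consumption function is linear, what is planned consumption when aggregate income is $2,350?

MPC = (5792 − 3816)/(7200 − 4600) = 1976/2600 = 0.76
a = 3816 − 0.76(4600) = 3816 − 3496 = 320
C = 320 + 0.76(2350) = 320 + 1786 = 2106

C = 2106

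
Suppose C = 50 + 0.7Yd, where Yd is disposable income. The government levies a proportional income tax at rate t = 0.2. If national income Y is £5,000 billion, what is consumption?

Yd = (1 − 0.2)(5000) = 0.8(5000) = 4000
C = 50 + 0.7(4000) = 50 + 2800 = 2850

C = 2850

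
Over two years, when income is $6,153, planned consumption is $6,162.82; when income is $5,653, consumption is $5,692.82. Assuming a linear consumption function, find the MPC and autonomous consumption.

MPC = ΔC/ΔY = (6162.82 − 5692.82)/(6153 − 5653) = 470/500 = 0.94
a = C − MPC·Y = 5692.82 − 0.94(5653) = 5692.82 − 5313.82 = 379

MPC = 0.94; a = 379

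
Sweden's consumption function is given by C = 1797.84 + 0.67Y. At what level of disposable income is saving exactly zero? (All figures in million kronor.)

Y = 5448

At break-even, C = Y: 1797.84 + 0.67Y = Y
0.33Y = 1797.84, so Y = 1797.84/0.33 = 5448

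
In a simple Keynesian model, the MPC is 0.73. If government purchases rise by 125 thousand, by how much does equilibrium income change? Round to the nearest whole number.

ΔY ≈ 463

The multiplier is 1/(1 − MPC) = 1/0.27.
ΔY = 125/0.27 = 462.96 ≈ 463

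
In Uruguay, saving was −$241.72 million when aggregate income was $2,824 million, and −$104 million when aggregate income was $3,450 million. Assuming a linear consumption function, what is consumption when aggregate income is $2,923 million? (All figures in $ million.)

MPS = ΔS/ΔY = (-104 − (-241.72))/(3450 − 2824) = 137.72/626 = 0.22
MPC = 1 − MPS = 0.78
Autonomous saving = -241.72 − 0.22(2824) = -863, so a = 863
C = 863 + 0.78(2923) = 863 + 2279.94 = 3142.94

C = 3142.94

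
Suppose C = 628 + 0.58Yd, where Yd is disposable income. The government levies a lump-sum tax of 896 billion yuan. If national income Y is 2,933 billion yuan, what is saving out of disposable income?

Yd = Y − T = 2933 − 896 = 2037
C = 628 + 0.58(2037) = 628 + 1181.46 = 1809.46
S = Yd − C = 2037 − 1809.46 = 227.54

S = 227.54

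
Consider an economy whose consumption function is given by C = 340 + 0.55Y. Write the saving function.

S = -340 + 0.45Y

S = Y − C = Y − (340 + 0.55Y) = -340 + (1 − 0.55)Y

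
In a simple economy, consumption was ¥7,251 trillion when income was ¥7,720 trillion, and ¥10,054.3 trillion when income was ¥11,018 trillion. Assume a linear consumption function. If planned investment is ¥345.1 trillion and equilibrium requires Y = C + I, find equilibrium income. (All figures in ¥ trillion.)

MPC = (10054.3 − 7251)/(11018 − 7720) = 2803.3/3298 = 0.85
a = 7251 − 0.85(7720) = 689
Equilibrium: Y = 689 + 0.85Y + 345.1
0.15Y = 1034.1, so Y = 1034.1/0.15 = 6894

Y = 6894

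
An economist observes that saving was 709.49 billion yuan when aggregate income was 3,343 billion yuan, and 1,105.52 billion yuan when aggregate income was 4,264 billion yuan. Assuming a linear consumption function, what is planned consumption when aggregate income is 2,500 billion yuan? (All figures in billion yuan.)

MPS = ΔS/ΔY = (1105.52 − 709.49)/(4264 − 3343) = 396.03/921 = 0.43
MPC = 1 − MPS = 0.57
Autonomous saving = 709.49 − 0.43(3343) = -728, so a = 728
C = 728 + 0.57(2500) = 728 + 1425 = 2153

C = 2153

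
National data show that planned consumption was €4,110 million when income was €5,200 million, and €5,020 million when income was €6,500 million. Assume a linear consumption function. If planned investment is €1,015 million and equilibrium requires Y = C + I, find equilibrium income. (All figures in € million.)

Y = 4950

MPC = (5020 − 4110)/(6500 − 5200) = 910/1300 = 0.7
a = 4110 − 0.7(5200) = 470
Equilibrium: Y = 470 + 0.7Y + 1015
0.3Y = 1485, so Y = 1485/0.3 = 4950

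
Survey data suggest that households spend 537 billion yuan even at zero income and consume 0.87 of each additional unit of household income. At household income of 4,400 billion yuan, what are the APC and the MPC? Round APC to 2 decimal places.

MPC = 0.87 (the slope of the consumption function)
C = 537 + 0.87(4400) = 4365, so APC = 4365/4400 = 0.99

APC = 0.99; MPC = 0.87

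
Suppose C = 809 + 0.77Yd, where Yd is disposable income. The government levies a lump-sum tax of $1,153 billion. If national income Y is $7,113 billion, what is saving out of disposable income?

Yd = Y − T = 7113 − 1153 = 5960
C = 809 + 0.77(5960) = 809 + 4589.2 = 5398.2
S = Yd − C = 5960 − 5398.2 = 561.8

S = 561.8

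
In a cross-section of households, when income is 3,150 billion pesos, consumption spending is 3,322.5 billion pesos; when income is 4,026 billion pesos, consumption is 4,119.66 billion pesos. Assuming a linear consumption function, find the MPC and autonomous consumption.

MPC = ΔC/ΔY = (4119.66 − 3322.5)/(4026 − 3150) = 797.16/876 = 0.91
a = C − MPC·Y = 3322.5 − 0.91(3150) = 3322.5 − 2866.5 = 456

MPC = 0.91; a = 456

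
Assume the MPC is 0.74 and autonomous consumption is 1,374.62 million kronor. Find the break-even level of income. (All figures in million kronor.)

At break-even, C = Y: 1374.62 + 0.74Y = Y
0.26Y = 1374.62, so Y = 1374.62/0.26 = 5287

Y = 5287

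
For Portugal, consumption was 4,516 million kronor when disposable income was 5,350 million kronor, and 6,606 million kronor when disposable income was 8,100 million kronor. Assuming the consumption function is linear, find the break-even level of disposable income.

MPC = (6606 − 4516)/(8100 − 5350) = 2090/2750 = 0.76
a = 4516 − 0.76(5350) = 4516 − 4066 = 450
Break-even: Y = a/(1−MPC) = 450/0.24 = 1875

Y = 1875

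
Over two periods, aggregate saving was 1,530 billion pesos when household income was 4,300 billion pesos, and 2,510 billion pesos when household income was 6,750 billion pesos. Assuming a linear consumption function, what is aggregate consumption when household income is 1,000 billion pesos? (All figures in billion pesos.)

MPS = ΔS/ΔY = (2510 − 1530)/(6750 − 4300) = 980/2450 = 0.4
MPC = 1 − MPS = 0.6
Autonomous saving = 1530 − 0.4(4300) = -190, so a = 190
C = 190 + 0.6(1000) = 190 + 600 = 790

C = 790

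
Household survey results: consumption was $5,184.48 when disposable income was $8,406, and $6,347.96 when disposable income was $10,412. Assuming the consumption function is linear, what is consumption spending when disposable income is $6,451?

MPC = (6347.96 − 5184.48)/(10412 − 8406) = 1163.48/2006 = 0.58
a = 5184.48 − 0.58(8406) = 5184.48 − 4875.48 = 309
C = 309 + 0.58(6451) = 309 + 3741.58 = 4050.58

C = 4050.58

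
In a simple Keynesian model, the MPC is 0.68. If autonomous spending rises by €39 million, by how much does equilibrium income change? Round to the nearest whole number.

ΔY ≈ 122

The multiplier is 1/(1 − MPC) = 1/0.32.
ΔY = 39/0.32 = 121.88 ≈ 122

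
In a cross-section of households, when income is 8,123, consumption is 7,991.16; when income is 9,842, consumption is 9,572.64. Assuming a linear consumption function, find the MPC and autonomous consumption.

MPC = ΔC/ΔY = (9572.64 − 7991.16)/(9842 − 8123) = 1581.48/1719 = 0.92
a = C − MPC·Y = 7991.16 − 0.92(8123) = 7991.16 − 7473.16 = 518

MPC = 0.92; a = 518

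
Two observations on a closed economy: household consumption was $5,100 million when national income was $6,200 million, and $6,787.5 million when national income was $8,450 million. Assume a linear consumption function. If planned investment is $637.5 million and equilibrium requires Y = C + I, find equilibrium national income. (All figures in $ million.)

Y = 4350

MPC = (6787.5 − 5100)/(8450 − 6200) = 1687.5/2250 = 0.75
a = 5100 − 0.75(6200) = 450
Equilibrium: Y = 450 + 0.75Y + 637.5
0.25Y = 1087.5, so Y = 1087.5/0.25 = 4350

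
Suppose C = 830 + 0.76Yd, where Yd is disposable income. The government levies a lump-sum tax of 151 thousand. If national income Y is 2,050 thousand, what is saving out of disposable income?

S = -374.24

Yd = Y − T = 2050 − 151 = 1899
C = 830 + 0.76(1899) = 830 + 1443.24 = 2273.24
S = Yd − C = 1899 − 2273.24 = -374.24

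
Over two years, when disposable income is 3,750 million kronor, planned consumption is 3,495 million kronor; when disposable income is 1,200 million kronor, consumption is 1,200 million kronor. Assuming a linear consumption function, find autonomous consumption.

MPC = ΔC/ΔY = (3495 − 1200)/(3750 − 1200) = 2295/2550 = 0.9
a = C − MPC·Y = 1200 − 0.9(1200) = 1200 − 1080 = 120

a = 120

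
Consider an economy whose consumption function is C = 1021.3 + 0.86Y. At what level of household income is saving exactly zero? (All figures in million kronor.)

Y = 7295

At break-even, C = Y: 1021.3 + 0.86Y = Y
0.14Y = 1021.3, so Y = 1021.3/0.14 = 7295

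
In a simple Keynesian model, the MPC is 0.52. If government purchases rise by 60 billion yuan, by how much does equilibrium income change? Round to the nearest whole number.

The multiplier is 1/(1 − MPC) = 1/0.48.
ΔY = 60/0.48 = 125.00 ≈ 125

ΔY ≈ 125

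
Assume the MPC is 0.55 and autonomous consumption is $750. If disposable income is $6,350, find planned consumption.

C = 750 + 0.55(6350) = 750 + 3492.5 = 4242.5

C = 4242.5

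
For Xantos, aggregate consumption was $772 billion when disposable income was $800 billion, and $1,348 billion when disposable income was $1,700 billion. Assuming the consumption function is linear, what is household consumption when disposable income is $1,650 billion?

C = 1316

MPC = (1348 − 772)/(1700 − 800) = 576/900 = 0.64
a = 772 − 0.64(800) = 772 − 512 = 260
C = 260 + 0.64(1650) = 260 + 1056 = 1316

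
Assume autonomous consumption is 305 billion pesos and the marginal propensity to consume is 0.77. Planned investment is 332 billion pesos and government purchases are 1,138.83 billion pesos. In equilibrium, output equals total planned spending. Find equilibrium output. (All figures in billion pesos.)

Y = C + I + G = 305 + 0.77Y + 332 + 1138.83
Y − 0.77Y = 1775.83
0.23Y = 1775.83, so Y = 1775.83/0.23 = 7721

Y = 7721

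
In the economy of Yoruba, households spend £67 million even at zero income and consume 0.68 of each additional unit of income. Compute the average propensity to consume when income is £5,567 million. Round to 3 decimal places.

APC = 0.692

C = 67 + 0.68(5567) = 3852.56
APC = C/Y = 3852.56/5567 = 0.692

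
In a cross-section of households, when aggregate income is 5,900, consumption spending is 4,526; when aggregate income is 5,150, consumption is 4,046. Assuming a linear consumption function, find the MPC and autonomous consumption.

MPC = 0.64; a = 750

MPC = ΔC/ΔY = (4526 − 4046)/(5900 − 5150) = 480/750 = 0.64
a = C − MPC·Y = 4046 − 0.64(5150) = 4046 − 3296 = 750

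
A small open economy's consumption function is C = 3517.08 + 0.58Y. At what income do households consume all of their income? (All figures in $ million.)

At break-even, C = Y: 3517.08 + 0.58Y = Y
0.42Y = 3517.08, so Y = 3517.08/0.42 = 8374

Y = 8374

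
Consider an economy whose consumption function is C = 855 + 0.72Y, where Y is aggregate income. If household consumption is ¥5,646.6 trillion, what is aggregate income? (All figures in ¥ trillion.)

Y = 6655

855 + 0.72Y = 5646.6
0.72Y = 4791.6, so Y = 4791.6/0.72 = 6655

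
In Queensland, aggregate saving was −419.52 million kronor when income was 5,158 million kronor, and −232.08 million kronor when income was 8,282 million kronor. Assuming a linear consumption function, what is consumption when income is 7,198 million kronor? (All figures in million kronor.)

C = 7495.12

MPS = ΔS/ΔY = (-232.08 − (-419.52))/(8282 − 5158) = 187.44/3124 = 0.06
MPC = 1 − MPS = 0.94
Autonomous saving = -419.52 − 0.06(5158) = -729, so a = 729
C = 729 + 0.94(7198) = 729 + 6766.12 = 7495.12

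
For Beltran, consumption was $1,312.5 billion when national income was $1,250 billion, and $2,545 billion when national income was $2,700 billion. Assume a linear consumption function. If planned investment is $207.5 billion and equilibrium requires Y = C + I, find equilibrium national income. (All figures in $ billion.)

Y = 3050

MPC = (2545 − 1312.5)/(2700 − 1250) = 1232.5/1450 = 0.85
a = 1312.5 − 0.85(1250) = 250
Equilibrium: Y = 250 + 0.85Y + 207.5
0.15Y = 457.5, so Y = 457.5/0.15 = 3050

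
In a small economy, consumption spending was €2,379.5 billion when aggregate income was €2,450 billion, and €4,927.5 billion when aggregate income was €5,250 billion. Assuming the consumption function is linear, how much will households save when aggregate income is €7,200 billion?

S = 498

MPC = (4927.5 − 2379.5)/(5250 − 2450) = 2548/2800 = 0.91
a = 2379.5 − 0.91(2450) = 2379.5 − 2229.5 = 150
C = 150 + 0.91(7200) = 6702
S = 7200 − 6702 = 498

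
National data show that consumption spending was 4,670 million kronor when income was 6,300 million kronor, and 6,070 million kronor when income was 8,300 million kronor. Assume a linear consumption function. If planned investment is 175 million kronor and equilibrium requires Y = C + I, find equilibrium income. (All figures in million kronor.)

MPC = (6070 − 4670)/(8300 − 6300) = 1400/2000 = 0.7
a = 4670 − 0.7(6300) = 260
Equilibrium: Y = 260 + 0.7Y + 175
0.3Y = 435, so Y = 435/0.3 = 1450

Y = 1450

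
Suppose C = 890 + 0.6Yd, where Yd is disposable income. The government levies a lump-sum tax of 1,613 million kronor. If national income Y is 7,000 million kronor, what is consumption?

C = 4122.2

Yd = Y − T = 7000 − 1613 = 5387
C = 890 + 0.6(5387) = 890 + 3232.2 = 4122.2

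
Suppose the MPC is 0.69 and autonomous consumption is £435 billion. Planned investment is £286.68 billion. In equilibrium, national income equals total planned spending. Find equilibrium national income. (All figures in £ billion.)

Y = 2328

Y = C + I = 435 + 0.69Y + 286.68
Y − 0.69Y = 721.68
0.31Y = 721.68, so Y = 721.68/0.31 = 2328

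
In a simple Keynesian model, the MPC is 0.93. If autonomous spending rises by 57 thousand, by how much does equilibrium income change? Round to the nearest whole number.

ΔY ≈ 814

The multiplier is 1/(1 − MPC) = 1/0.07.
ΔY = 57/0.07 = 814.29 ≈ 814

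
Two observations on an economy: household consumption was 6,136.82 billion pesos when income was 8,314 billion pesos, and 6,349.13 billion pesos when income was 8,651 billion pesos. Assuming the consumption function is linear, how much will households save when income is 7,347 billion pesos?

MPC = (6349.13 − 6136.82)/(8651 − 8314) = 212.31/337 = 0.63
a = 6136.82 − 0.63(8314) = 6136.82 − 5237.82 = 899
C = 899 + 0.63(7347) = 5527.61
S = 7347 − 5527.61 = 1819.39

S = 1819.39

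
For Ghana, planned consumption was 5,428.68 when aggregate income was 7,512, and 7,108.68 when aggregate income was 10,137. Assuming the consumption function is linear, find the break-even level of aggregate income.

Y = 1725

MPC = (7108.68 − 5428.68)/(10137 − 7512) = 1680/2625 = 0.64
a = 5428.68 − 0.64(7512) = 5428.68 − 4807.68 = 621
Break-even: Y = a/(1−MPC) = 621/0.36 = 1725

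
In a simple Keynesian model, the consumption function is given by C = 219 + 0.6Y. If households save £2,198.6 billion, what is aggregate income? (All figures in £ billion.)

Y = 6044

S = Y − C = -219 + 0.4Y
-219 + 0.4Y = 2198.6, so 0.4Y = 2417.6 and Y = 6044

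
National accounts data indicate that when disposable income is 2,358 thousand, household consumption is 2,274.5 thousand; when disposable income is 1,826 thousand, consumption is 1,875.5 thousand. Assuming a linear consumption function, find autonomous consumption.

a = 506

MPC = ΔC/ΔY = (2274.5 − 1875.5)/(2358 − 1826) = 399/532 = 0.75
a = C − MPC·Y = 1875.5 − 0.75(1826) = 1875.5 − 1369.5 = 506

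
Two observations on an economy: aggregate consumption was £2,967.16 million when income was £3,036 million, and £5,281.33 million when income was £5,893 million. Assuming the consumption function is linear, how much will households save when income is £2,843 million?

MPC = (5281.33 − 2967.16)/(5893 − 3036) = 2314.17/2857 = 0.81
a = 2967.16 − 0.81(3036) = 2967.16 − 2459.16 = 508
C = 508 + 0.81(2843) = 2810.83
S = 2843 − 2810.83 = 32.17

S = 32.17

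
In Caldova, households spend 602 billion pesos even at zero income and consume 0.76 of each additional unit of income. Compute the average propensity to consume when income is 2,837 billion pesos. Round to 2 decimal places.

C = 602 + 0.76(2837) = 2758.12
APC = C/Y = 2758.12/2837 = 0.97

APC = 0.97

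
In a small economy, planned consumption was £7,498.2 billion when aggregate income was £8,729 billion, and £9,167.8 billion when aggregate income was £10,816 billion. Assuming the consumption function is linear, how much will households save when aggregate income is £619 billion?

MPC = (9167.8 − 7498.2)/(10816 − 8729) = 1669.6/2087 = 0.8
a = 7498.2 − 0.8(8729) = 7498.2 − 6983.2 = 515
C = 515 + 0.8(619) = 1010.2
S = 619 − 1010.2 = -391.2

S = -391.2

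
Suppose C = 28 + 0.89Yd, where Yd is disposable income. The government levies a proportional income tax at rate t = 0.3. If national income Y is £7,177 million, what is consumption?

Yd = (1 − 0.3)(7177) = 0.7(7177) = 5023.9
C = 28 + 0.89(5023.9) = 28 + 4471.271 = 4499.271

C = 4499.271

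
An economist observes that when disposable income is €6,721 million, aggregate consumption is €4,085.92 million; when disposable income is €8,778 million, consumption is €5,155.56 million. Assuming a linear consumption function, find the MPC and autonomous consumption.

MPC = 0.52; a = 591

MPC = ΔC/ΔY = (5155.56 − 4085.92)/(8778 − 6721) = 1069.64/2057 = 0.52
a = C − MPC·Y = 4085.92 − 0.52(6721) = 4085.92 − 3494.92 = 591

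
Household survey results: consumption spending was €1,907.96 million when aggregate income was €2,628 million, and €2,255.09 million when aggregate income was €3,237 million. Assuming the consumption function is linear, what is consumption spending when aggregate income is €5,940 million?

MPC = (2255.09 − 1907.96)/(3237 − 2628) = 347.13/609 = 0.57
a = 1907.96 − 0.57(2628) = 1907.96 − 1497.96 = 410
C = 410 + 0.57(5940) = 410 + 3385.8 = 3795.8

C = 3795.8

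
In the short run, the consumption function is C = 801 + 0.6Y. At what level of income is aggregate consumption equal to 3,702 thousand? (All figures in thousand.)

Y = 4835

801 + 0.6Y = 3702
0.6Y = 2901, so Y = 2901/0.6 = 4835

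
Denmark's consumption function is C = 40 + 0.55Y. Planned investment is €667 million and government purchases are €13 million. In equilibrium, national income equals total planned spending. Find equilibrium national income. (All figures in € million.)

Y = C + I + G = 40 + 0.55Y + 667 + 13
Y − 0.55Y = 720
0.45Y = 720, so Y = 720/0.45 = 1600

Y = 1600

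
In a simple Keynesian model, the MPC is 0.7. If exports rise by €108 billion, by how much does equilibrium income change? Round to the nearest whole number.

The multiplier is 1/(1 − MPC) = 1/0.3.
ΔY = 108/0.3 = 360.00 ≈ 360

ΔY ≈ 360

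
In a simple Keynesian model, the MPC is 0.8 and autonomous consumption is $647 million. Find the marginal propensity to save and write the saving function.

MPS = 1 − MPC = 1 − 0.8 = 0.2
S = Y − C = -647 + 0.2Y

MPS = 0.2; S = -647 + 0.2Y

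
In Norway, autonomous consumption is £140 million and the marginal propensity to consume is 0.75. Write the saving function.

S = -140 + 0.25Y

S = Y − C = Y − (140 + 0.75Y) = -140 + (1 − 0.75)Y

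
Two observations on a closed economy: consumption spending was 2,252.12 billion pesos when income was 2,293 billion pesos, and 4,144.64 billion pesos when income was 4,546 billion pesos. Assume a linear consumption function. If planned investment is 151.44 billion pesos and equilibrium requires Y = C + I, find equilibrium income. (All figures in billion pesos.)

MPC = (4144.64 − 2252.12)/(4546 − 2293) = 1892.52/2253 = 0.84
a = 2252.12 − 0.84(2293) = 326
Equilibrium: Y = 326 + 0.84Y + 151.44
0.16Y = 477.44, so Y = 477.44/0.16 = 2984

Y = 2984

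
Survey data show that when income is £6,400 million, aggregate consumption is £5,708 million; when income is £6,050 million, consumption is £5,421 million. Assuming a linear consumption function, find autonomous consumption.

a = 460

MPC = ΔC/ΔY = (5708 − 5421)/(6400 − 6050) = 287/350 = 0.82
a = C − MPC·Y = 5421 − 0.82(6050) = 5421 − 4961 = 460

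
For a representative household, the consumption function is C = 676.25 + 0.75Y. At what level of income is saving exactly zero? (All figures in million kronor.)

Y = 2705

At break-even, C = Y: 676.25 + 0.75Y = Y
0.25Y = 676.25, so Y = 676.25/0.25 = 2705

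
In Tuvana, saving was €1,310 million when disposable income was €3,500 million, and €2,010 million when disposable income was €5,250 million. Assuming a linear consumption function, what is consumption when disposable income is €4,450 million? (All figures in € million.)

C = 2760

MPS = ΔS/ΔY = (2010 − 1310)/(5250 − 3500) = 700/1750 = 0.4
MPC = 1 − MPS = 0.6
Autonomous saving = 1310 − 0.4(3500) = -90, so a = 90
C = 90 + 0.6(4450) = 90 + 2670 = 2760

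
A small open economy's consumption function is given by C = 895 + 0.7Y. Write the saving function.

S = -895 + 0.3Y

S = Y − C = Y − (895 + 0.7Y) = -895 + (1 − 0.7)Y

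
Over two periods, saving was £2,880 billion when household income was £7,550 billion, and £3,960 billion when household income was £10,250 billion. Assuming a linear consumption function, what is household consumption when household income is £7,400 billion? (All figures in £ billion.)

C = 4580

MPS = ΔS/ΔY = (3960 − 2880)/(10250 − 7550) = 1080/2700 = 0.4
MPC = 1 − MPS = 0.6
Autonomous saving = 2880 − 0.4(7550) = -140, so a = 140
C = 140 + 0.6(7400) = 140 + 4440 = 4580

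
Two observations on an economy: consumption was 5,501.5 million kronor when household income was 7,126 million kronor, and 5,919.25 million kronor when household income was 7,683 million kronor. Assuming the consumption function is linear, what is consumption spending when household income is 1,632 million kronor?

C = 1381

MPC = (5919.25 − 5501.5)/(7683 − 7126) = 417.75/557 = 0.75
a = 5501.5 − 0.75(7126) = 5501.5 − 5344.5 = 157
C = 157 + 0.75(1632) = 157 + 1224 = 1381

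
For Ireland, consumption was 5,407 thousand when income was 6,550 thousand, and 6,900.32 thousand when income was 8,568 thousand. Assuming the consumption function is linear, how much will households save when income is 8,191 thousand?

S = 1569.66

MPC = (6900.32 − 5407)/(8568 − 6550) = 1493.32/2018 = 0.74
a = 5407 − 0.74(6550) = 5407 − 4847 = 560
C = 560 + 0.74(8191) = 6621.34
S = 8191 − 6621.34 = 1569.66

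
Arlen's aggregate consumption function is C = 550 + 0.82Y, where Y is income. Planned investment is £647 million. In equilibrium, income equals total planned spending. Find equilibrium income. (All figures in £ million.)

Y = 6650

Y = C + I = 550 + 0.82Y + 647
Y − 0.82Y = 1197
0.18Y = 1197, so Y = 1197/0.18 = 6650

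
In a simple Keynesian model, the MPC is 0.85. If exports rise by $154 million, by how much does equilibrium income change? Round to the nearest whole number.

The multiplier is 1/(1 − MPC) = 1/0.15.
ΔY = 154/0.15 = 1026.67 ≈ 1027

ΔY ≈ 1027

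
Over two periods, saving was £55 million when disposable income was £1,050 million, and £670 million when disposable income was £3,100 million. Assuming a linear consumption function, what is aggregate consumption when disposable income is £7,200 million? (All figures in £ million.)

MPS = ΔS/ΔY = (670 − 55)/(3100 − 1050) = 615/2050 = 0.3
MPC = 1 − MPS = 0.7
Autonomous saving = 55 − 0.3(1050) = -260, so a = 260
C = 260 + 0.7(7200) = 260 + 5040 = 5300

C = 5300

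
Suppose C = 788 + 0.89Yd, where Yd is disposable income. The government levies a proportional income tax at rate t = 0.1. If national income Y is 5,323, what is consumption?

Yd = (1 − 0.1)(5323) = 0.9(5323) = 4790.7
C = 788 + 0.89(4790.7) = 788 + 4263.723 = 5051.723

C = 5051.723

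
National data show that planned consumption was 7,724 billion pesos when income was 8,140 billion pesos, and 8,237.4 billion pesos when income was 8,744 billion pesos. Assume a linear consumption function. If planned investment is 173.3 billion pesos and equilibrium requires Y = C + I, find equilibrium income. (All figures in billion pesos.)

MPC = (8237.4 − 7724)/(8744 − 8140) = 513.4/604 = 0.85
a = 7724 − 0.85(8140) = 805
Equilibrium: Y = 805 + 0.85Y + 173.3
0.15Y = 978.3, so Y = 978.3/0.15 = 6522

Y = 6522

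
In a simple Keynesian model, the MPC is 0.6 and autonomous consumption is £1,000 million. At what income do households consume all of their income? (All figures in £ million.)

Y = 2500

At break-even, C = Y: 1000 + 0.6Y = Y
0.4Y = 1000, so Y = 1000/0.4 = 2500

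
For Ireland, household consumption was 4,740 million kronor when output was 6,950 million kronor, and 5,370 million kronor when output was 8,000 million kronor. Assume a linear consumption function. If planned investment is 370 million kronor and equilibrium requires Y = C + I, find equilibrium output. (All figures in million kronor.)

MPC = (5370 − 4740)/(8000 − 6950) = 630/1050 = 0.6
a = 4740 − 0.6(6950) = 570
Equilibrium: Y = 570 + 0.6Y + 370
0.4Y = 940, so Y = 940/0.4 = 2350

Y = 2350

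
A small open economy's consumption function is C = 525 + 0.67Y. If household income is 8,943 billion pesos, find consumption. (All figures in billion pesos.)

C = 6516.81

C = 525 + 0.67(8943) = 525 + 5991.81 = 6516.81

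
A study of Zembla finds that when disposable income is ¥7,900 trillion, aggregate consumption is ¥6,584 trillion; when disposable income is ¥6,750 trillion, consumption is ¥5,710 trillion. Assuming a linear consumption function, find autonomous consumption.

MPC = ΔC/ΔY = (6584 − 5710)/(7900 − 6750) = 874/1150 = 0.76
a = C − MPC·Y = 5710 − 0.76(6750) = 5710 − 5130 = 580

a = 580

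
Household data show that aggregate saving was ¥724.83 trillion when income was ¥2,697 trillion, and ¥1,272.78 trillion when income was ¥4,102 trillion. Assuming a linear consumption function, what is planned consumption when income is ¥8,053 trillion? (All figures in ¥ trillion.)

MPS = ΔS/ΔY = (1272.78 − 724.83)/(4102 − 2697) = 547.95/1405 = 0.39
MPC = 1 − MPS = 0.61
Autonomous saving = 724.83 − 0.39(2697) = -327, so a = 327
C = 327 + 0.61(8053) = 327 + 4912.33 = 5239.33

C = 5239.33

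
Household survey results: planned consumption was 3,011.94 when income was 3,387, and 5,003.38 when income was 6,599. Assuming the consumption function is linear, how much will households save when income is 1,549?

MPC = (5003.38 − 3011.94)/(6599 − 3387) = 1991.44/3212 = 0.62
a = 3011.94 − 0.62(3387) = 3011.94 − 2099.94 = 912
C = 912 + 0.62(1549) = 1872.38
S = 1549 − 1872.38 = -323.38

S = -323.38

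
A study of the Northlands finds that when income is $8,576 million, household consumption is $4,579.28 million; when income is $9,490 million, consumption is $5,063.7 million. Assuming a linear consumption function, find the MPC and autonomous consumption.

MPC = ΔC/ΔY = (5063.7 − 4579.28)/(9490 − 8576) = 484.42/914 = 0.53
a = C − MPC·Y = 4579.28 − 0.53(8576) = 4579.28 − 4545.28 = 34

MPC = 0.53; a = 34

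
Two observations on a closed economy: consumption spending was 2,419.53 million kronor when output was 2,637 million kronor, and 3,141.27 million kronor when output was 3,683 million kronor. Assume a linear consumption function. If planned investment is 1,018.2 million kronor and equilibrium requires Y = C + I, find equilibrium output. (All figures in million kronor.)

MPC = (3141.27 − 2419.53)/(3683 − 2637) = 721.74/1046 = 0.69
a = 2419.53 − 0.69(2637) = 600
Equilibrium: Y = 600 + 0.69Y + 1018.2
0.31Y = 1618.2, so Y = 1618.2/0.31 = 5220

Y = 5220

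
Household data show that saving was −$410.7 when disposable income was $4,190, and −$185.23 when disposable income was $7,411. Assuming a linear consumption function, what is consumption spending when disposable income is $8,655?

C = 8753.15

MPS = ΔS/ΔY = (-185.23 − (-410.7))/(7411 − 4190) = 225.47/3221 = 0.07
MPC = 1 − MPS = 0.93
Autonomous saving = -410.7 − 0.07(4190) = -704, so a = 704
C = 704 + 0.93(8655) = 704 + 8049.15 = 8753.15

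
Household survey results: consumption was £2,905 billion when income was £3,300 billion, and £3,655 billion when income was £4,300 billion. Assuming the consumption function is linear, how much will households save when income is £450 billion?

S = -317.5

MPC = (3655 − 2905)/(4300 − 3300) = 750/1000 = 0.75
a = 2905 − 0.75(3300) = 2905 − 2475 = 430
C = 430 + 0.75(450) = 767.5
S = 450 − 767.5 = -317.5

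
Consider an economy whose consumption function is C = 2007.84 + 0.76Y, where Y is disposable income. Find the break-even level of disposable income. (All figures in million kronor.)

At break-even, C = Y: 2007.84 + 0.76Y = Y
0.24Y = 2007.84, so Y = 2007.84/0.24 = 8366

Y = 8366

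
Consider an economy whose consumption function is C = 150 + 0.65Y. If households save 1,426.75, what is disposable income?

S = Y − C = -150 + 0.35Y
-150 + 0.35Y = 1426.75, so 0.35Y = 1576.75 and Y = 4505

Y = 4505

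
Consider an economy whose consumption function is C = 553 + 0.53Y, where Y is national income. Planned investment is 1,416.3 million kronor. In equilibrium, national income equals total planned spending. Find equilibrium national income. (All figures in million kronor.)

Y = C + I = 553 + 0.53Y + 1416.3
Y − 0.53Y = 1969.3
0.47Y = 1969.3, so Y = 1969.3/0.47 = 4190

Y = 4190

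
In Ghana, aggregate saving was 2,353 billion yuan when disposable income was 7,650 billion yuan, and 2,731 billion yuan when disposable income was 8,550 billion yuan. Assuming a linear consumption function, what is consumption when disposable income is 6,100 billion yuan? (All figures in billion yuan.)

C = 4398

MPS = ΔS/ΔY = (2731 − 2353)/(8550 − 7650) = 378/900 = 0.42
MPC = 1 − MPS = 0.58
Autonomous saving = 2353 − 0.42(7650) = -860, so a = 860
C = 860 + 0.58(6100) = 860 + 3538 = 4398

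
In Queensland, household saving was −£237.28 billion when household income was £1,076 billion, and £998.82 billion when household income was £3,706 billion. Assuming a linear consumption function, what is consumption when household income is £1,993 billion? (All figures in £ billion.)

C = 1799.29

MPS = ΔS/ΔY = (998.82 − (-237.28))/(3706 − 1076) = 1236.1/2630 = 0.47
MPC = 1 − MPS = 0.53
Autonomous saving = -237.28 − 0.47(1076) = -743, so a = 743
C = 743 + 0.53(1993) = 743 + 1056.29 = 1799.29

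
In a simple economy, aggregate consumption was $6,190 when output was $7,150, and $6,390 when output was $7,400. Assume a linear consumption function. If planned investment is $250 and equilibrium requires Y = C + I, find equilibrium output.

MPC = (6390 − 6190)/(7400 − 7150) = 200/250 = 0.8
a = 6190 − 0.8(7150) = 470
Equilibrium: Y = 470 + 0.8Y + 250
0.2Y = 720, so Y = 720/0.2 = 3600

Y = 3600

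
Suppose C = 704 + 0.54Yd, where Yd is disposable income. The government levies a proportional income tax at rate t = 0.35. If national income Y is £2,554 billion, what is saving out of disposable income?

S = 59.646

Yd = (1 − 0.35)(2554) = 0.65(2554) = 1660.1
C = 704 + 0.54(1660.1) = 704 + 896.454 = 1600.454
S = Yd − C = 1660.1 − 1600.454 = 59.646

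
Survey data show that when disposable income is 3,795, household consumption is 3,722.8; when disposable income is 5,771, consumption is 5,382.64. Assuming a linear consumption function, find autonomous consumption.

a = 535

MPC = ΔC/ΔY = (5382.64 − 3722.8)/(5771 − 3795) = 1659.84/1976 = 0.84
a = C − MPC·Y = 3722.8 − 0.84(3795) = 3722.8 − 3187.8 = 535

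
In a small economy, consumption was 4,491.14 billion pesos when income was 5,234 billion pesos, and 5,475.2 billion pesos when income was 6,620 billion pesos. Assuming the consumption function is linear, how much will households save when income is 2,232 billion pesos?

S = -127.72

MPC = (5475.2 − 4491.14)/(6620 − 5234) = 984.06/1386 = 0.71
a = 4491.14 − 0.71(5234) = 4491.14 − 3716.14 = 775
C = 775 + 0.71(2232) = 2359.72
S = 2232 − 2359.72 = -127.72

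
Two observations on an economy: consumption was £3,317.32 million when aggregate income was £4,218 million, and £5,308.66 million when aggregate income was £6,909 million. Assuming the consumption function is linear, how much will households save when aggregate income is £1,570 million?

MPC = (5308.66 − 3317.32)/(6909 − 4218) = 1991.34/2691 = 0.74
a = 3317.32 − 0.74(4218) = 3317.32 − 3121.32 = 196
C = 196 + 0.74(1570) = 1357.8
S = 1570 − 1357.8 = 212.2

S = 212.2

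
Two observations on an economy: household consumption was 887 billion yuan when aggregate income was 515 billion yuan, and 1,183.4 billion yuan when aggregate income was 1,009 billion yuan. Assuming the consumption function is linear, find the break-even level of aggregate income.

Y = 1445

MPC = (1183.4 − 887)/(1009 − 515) = 296.4/494 = 0.6
a = 887 − 0.6(515) = 887 − 309 = 578
Break-even: Y = a/(1−MPC) = 578/0.4 = 1445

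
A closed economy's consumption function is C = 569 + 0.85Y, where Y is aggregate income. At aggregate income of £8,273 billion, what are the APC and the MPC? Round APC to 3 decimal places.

MPC = 0.85 (the slope of the consumption function)
C = 569 + 0.85(8273) = 7601.05, so APC = 7601.05/8273 = 0.919

APC = 0.919; MPC = 0.85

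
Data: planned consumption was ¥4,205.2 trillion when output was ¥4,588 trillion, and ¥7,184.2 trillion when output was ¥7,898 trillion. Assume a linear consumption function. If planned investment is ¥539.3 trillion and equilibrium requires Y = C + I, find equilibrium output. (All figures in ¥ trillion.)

MPC = (7184.2 − 4205.2)/(7898 − 4588) = 2979/3310 = 0.9
a = 4205.2 − 0.9(4588) = 76
Equilibrium: Y = 76 + 0.9Y + 539.3
0.1Y = 615.3, so Y = 615.3/0.1 = 6153

Y = 6153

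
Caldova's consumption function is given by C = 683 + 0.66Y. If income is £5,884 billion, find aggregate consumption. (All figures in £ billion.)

C = 683 + 0.66(5884) = 683 + 3883.44 = 4566.44

C = 4566.44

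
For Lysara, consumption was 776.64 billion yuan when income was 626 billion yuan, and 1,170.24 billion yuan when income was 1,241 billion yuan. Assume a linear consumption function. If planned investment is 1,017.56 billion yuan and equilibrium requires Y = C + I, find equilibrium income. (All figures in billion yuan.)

MPC = (1170.24 − 776.64)/(1241 − 626) = 393.6/615 = 0.64
a = 776.64 − 0.64(626) = 376
Equilibrium: Y = 376 + 0.64Y + 1017.56
0.36Y = 1393.56, so Y = 1393.56/0.36 = 3871

Y = 3871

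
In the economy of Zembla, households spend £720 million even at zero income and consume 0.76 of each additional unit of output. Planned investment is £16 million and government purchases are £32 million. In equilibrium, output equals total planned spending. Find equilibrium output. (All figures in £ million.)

Y = 3200

Y = C + I + G = 720 + 0.76Y + 16 + 32
Y − 0.76Y = 768
0.24Y = 768, so Y = 768/0.24 = 3200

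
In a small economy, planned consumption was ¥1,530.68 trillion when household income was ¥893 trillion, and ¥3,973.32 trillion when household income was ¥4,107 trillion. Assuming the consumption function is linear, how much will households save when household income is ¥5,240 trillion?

S = 405.6

MPC = (3973.32 − 1530.68)/(4107 − 893) = 2442.64/3214 = 0.76
a = 1530.68 − 0.76(893) = 1530.68 − 678.68 = 852
C = 852 + 0.76(5240) = 4834.4
S = 5240 − 4834.4 = 405.6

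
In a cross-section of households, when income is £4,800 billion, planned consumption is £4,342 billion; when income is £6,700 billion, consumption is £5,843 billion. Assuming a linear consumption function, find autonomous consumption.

a = 550

MPC = ΔC/ΔY = (5843 − 4342)/(6700 − 4800) = 1501/1900 = 0.79
a = C − MPC·Y = 4342 − 0.79(4800) = 4342 − 3792 = 550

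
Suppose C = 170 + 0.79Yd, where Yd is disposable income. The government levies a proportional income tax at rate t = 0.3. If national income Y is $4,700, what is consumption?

Yd = (1 − 0.3)(4700) = 0.7(4700) = 3290
C = 170 + 0.79(3290) = 170 + 2599.1 = 2769.1

C = 2769.1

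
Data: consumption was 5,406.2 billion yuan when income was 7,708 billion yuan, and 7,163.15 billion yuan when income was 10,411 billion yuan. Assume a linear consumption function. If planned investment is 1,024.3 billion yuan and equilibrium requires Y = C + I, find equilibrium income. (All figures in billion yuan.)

MPC = (7163.15 − 5406.2)/(10411 − 7708) = 1756.95/2703 = 0.65
a = 5406.2 − 0.65(7708) = 396
Equilibrium: Y = 396 + 0.65Y + 1024.3
0.35Y = 1420.3, so Y = 1420.3/0.35 = 4058

Y = 4058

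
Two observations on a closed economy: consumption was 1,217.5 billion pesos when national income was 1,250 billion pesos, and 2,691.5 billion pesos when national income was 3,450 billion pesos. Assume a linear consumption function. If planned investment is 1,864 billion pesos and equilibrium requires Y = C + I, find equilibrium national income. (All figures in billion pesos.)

Y = 6800

MPC = (2691.5 − 1217.5)/(3450 − 1250) = 1474/2200 = 0.67
a = 1217.5 − 0.67(1250) = 380
Equilibrium: Y = 380 + 0.67Y + 1864
0.33Y = 2244, so Y = 2244/0.33 = 6800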